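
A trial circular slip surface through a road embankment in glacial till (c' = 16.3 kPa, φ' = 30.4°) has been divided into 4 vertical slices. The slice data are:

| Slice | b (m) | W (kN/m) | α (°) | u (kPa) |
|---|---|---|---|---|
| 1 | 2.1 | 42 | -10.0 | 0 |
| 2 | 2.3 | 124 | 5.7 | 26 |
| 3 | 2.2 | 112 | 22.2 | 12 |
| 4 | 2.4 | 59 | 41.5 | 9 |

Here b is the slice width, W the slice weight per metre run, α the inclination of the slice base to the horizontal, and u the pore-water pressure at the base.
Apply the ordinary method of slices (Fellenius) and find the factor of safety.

Ordinary method of slices: FS = Σ[c'·Δl_i + (W_i cosα_i − u_i·Δl_i)·tanφ'] / Σ W_i sinα_i, with Δl_i = b_i / cosα_i.
Slice 1: Δl = 2.1/cos(-10.0°) = 2.132 m; N'_1 = 42·cos(-10.0°) − 0·2.132 = 41.4; c'Δl = 34.76; W sinα = -7.3
Slice 2: Δl = 2.3/cos5.7° = 2.311 m; N'_2 = 124·cos5.7° − 26·2.311 = 63.3; c'Δl = 37.68; W sinα = 12.3
Slice 3: Δl = 2.2/cos22.2° = 2.376 m; N'_3 = 112·cos22.2° − 12·2.376 = 75.2; c'Δl = 38.73; W sinα = 42.3
Slice 4: Δl = 2.4/cos41.5° = 3.204 m; N'_4 = 59·cos41.5° − 9·3.204 = 15.3; c'Δl = 52.23; W sinα = 39.1
Σc'Δl = 163.4 kN/m; ΣN' = 195.2 kN/m; ΣW sinα = 86.4 kN/m
Resisting = 163.4 + 195.2·tan30.4° = 163.4 + 114.5 = 277.9 kN/m
FS = 277.9 / 86.4 = 3.215

FS = 3.22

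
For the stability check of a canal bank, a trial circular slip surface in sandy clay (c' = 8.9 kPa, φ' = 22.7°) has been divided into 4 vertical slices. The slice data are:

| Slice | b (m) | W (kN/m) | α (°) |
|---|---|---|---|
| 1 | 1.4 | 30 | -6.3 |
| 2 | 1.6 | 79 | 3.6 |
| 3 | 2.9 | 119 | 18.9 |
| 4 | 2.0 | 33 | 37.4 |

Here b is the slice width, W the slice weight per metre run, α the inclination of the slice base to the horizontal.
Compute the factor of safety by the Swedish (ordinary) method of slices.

FS = 2.99

Ordinary method of slices: FS = Σ[c'·Δl_i + (W_i cosα_i)·tanφ'] / Σ W_i sinα_i, with Δl_i = b_i / cosα_i.
Slice 1: Δl = 1.4/cos(-6.3°) = 1.409 m; N'_1 = 30·cos(-6.3°) = 29.8; c'Δl = 12.54; W sinα = -3.3
Slice 2: Δl = 1.6/cos3.6° = 1.603 m; N'_2 = 79·cos3.6° = 78.8; c'Δl = 14.27; W sinα = 5.0
Slice 3: Δl = 2.9/cos18.9° = 3.065 m; N'_3 = 119·cos18.9° = 112.6; c'Δl = 27.28; W sinα = 38.5
Slice 4: Δl = 2.0/cos37.4° = 2.518 m; N'_4 = 33·cos37.4° = 26.2; c'Δl = 22.41; W sinα = 20.0
Σc'Δl = 76.5 kN/m; ΣN' = 247.5 kN/m; ΣW sinα = 60.3 kN/m
Resisting = 76.5 + 247.5·tan22.7° = 76.5 + 103.5 = 180.0 kN/m
FS = 180.0 / 60.3 = 2.987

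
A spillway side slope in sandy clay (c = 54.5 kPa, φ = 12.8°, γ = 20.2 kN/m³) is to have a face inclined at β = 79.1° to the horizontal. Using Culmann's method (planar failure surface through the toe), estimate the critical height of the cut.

H_c = 17.28 m

Culmann's analysis gives the critical failure plane at α_cr = (β + φ)/2 = (79.1 + 12.8)/2 = 45.9°, and the critical height
H_c = (4c/γ) · sinβ cosφ / [1 − cos(β − φ)]
    = (4·54.5/20.2) · sin79.1°·cos12.8° / [1 − cos(66.3°)]
    = 10.792 · 0.9820·0.9751 / [1 − 0.4019]
    = 10.792 · 0.9576 / 0.5981
    = 17.28 m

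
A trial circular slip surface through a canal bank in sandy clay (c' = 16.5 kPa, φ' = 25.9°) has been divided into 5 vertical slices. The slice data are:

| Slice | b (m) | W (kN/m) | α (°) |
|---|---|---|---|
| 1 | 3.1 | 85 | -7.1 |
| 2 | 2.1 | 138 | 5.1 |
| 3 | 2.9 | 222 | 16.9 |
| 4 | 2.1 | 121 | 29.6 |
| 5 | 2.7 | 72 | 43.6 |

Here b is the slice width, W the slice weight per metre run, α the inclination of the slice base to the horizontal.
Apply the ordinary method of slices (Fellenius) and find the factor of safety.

Ordinary method of slices: FS = Σ[c'·Δl_i + (W_i cosα_i)·tanφ'] / Σ W_i sinα_i, with Δl_i = b_i / cosα_i.
Slice 1: Δl = 3.1/cos(-7.1°) = 3.124 m; N'_1 = 85·cos(-7.1°) = 84.3; c'Δl = 51.55; W sinα = -10.5
Slice 2: Δl = 2.1/cos5.1° = 2.108 m; N'_2 = 138·cos5.1° = 137.5; c'Δl = 34.79; W sinα = 12.3
Slice 3: Δl = 2.9/cos16.9° = 3.031 m; N'_3 = 222·cos16.9° = 212.4; c'Δl = 50.01; W sinα = 64.5
Slice 4: Δl = 2.1/cos29.6° = 2.415 m; N'_4 = 121·cos29.6° = 105.2; c'Δl = 39.85; W sinα = 59.8
Slice 5: Δl = 2.7/cos43.6° = 3.728 m; N'_5 = 72·cos43.6° = 52.1; c'Δl = 61.52; W sinα = 49.7
Σc'Δl = 237.7 kN/m; ΣN' = 591.6 kN/m; ΣW sinα = 175.7 kN/m
Resisting = 237.7 + 591.6·tan25.9° = 237.7 + 287.2 = 525.0 kN/m
FS = 525.0 / 175.7 = 2.988

FS = 2.99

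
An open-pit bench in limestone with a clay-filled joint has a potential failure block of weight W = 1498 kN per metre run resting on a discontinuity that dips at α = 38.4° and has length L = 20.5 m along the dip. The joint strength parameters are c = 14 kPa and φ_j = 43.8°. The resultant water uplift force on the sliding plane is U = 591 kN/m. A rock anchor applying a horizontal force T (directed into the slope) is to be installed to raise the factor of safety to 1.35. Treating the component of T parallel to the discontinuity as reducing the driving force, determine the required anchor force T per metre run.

Resolving forces along and normal to the sliding plane, with the horizontal anchor force T adding T·sinα to the effective normal force and T·cosα acting up the plane against the driving force:
FS = [cL + (W cosα − U + T sinα) tanφ_j] / [W sinα − T cosα]
Without the anchor: N' = 583.0 kN/m, driving T_d = 930.5 kN/m, resisting R = 14·20.5 + 583.0·tan43.8° = 846.1 kN/m, FS = 0.91.
Setting FS = 1.35 and solving for T:
1.35·(930.5 − T cos38.4°) = 846.1 + T sin38.4°·tan43.8°
T·(sin38.4°·tan43.8° + 1.35·cos38.4°) = 1.35·930.5 − 846.1
T·(0.6211·0.9590 + 1.35·0.7837) = 1256.1 − 846.1 = 410.1
T·1.6536 = 410.1
T = 248.0 kN/m

T = 248 kN/m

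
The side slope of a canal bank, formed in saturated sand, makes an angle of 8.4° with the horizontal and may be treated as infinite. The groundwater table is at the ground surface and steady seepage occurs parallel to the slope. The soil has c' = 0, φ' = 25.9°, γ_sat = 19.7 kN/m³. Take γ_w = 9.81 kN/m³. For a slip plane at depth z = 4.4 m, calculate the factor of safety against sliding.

With seepage parallel to the slope and the water table at the surface, the effective normal stress on the slip plane uses the buoyant unit weight γ' = γ_sat − γ_w while the driving shear stress uses γ_sat:
FS = [c' + γ' z cos²β tanφ'] / [γ_sat z sinβ cosβ]
(For c' = 0 this reduces to FS = (γ'/γ_sat)·tanφ'/tanβ.)
γ' = 19.7 − 9.81 = 9.89 kN/m³
Numerator = 0.0 + 9.89·4.4·cos²8.4°·tan25.9° = 0.0 + 9.89·4.4·0.9787·0.4856 = 20.679 kPa
Denominator = 19.7·4.4·sin8.4°·cos8.4° = 19.7·4.4·0.1461·0.9893 = 12.527 kPa
FS = 20.679 / 12.527 = 1.651

FS = 1.65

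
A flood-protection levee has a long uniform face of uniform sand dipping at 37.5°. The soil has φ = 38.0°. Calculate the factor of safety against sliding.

For a dry cohesionless infinite slope the factor of safety is FS = tanφ / tanβ.
FS = tan38.0° / tan37.5° = 0.7813 / 0.7673 = 1.018

FS = 1.02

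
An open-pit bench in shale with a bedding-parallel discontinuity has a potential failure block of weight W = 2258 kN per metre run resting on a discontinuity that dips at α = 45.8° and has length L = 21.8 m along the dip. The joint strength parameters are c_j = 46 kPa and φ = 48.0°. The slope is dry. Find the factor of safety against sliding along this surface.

Resolving the block weight along and normal to the plane and applying the Mohr–Coulomb strength on the joint:
N' = W cosα = 2258·cos45.8° = 1574.2 kN/m
Driving force T = W sinα = 2258·sin45.8° = 1618.8 kN/m
Resisting force R = c_j·L + N'·tanφ = 46·21.8 + 1574.2·tan48.0° = 1002.8 + 1748.3 = 2751.1 kN/m
FS = R / T = 2751.1 / 1618.8 = 1.700

FS = 1.70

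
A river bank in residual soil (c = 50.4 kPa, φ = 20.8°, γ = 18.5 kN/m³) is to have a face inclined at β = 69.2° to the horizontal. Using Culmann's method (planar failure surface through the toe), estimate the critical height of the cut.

Culmann's analysis gives the critical failure plane at α_cr = (β + φ)/2 = (69.2 + 20.8)/2 = 45.0°, and the critical height
H_c = (4c/γ) · sinβ cosφ / [1 − cos(β − φ)]
    = (4·50.4/18.5) · sin69.2°·cos20.8° / [1 − cos(48.4°)]
    = 10.897 · 0.9348·0.9348 / [1 − 0.6639]
    = 10.897 · 0.8739 / 0.3361
    = 28.34 m

H_c = 28.34 m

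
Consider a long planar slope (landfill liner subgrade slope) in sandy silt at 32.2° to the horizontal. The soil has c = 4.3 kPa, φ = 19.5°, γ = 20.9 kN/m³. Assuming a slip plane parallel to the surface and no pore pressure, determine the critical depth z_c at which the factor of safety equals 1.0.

Setting FS = 1.00 in FS = [c + γz cos²β tanφ] / [γz sinβ cosβ] and solving for z:
z = c / [γ cosβ (FS·sinβ − cosβ·tanφ)]
  = 4.3 / [20.9·cos32.2°·(1.00·sin32.2° − cos32.2°·tan19.5°)]
  = 4.3 / [20.9·0.8462·(1.00·0.5329 − 0.8462·0.3541)]
  = 4.3 / 4.1247 = 1.043 m

z_c = 1.04 m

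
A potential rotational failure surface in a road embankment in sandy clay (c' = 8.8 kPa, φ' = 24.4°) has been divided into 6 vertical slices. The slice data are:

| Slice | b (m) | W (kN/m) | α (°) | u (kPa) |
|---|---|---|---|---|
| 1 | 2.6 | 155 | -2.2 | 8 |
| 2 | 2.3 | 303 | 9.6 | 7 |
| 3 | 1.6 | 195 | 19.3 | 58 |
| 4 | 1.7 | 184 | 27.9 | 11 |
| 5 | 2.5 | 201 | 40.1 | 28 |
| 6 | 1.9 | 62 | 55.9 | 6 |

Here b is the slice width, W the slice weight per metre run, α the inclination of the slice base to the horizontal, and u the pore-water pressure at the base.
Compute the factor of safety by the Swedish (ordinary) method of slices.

Ordinary method of slices: FS = Σ[c'·Δl_i + (W_i cosα_i − u_i·Δl_i)·tanφ'] / Σ W_i sinα_i, with Δl_i = b_i / cosα_i.
Slice 1: Δl = 2.6/cos(-2.2°) = 2.602 m; N'_1 = 155·cos(-2.2°) − 8·2.602 = 134.1; c'Δl = 22.90; W sinα = -6.0
Slice 2: Δl = 2.3/cos9.6° = 2.333 m; N'_2 = 303·cos9.6° − 7·2.333 = 282.4; c'Δl = 20.53; W sinα = 50.5
Slice 3: Δl = 1.6/cos19.3° = 1.695 m; N'_3 = 195·cos19.3° − 58·1.695 = 85.7; c'Δl = 14.92; W sinα = 64.5
Slice 4: Δl = 1.7/cos27.9° = 1.924 m; N'_4 = 184·cos27.9° − 11·1.924 = 141.5; c'Δl = 16.93; W sinα = 86.1
Slice 5: Δl = 2.5/cos40.1° = 3.268 m; N'_5 = 201·cos40.1° − 28·3.268 = 62.2; c'Δl = 28.76; W sinα = 129.5
Slice 6: Δl = 1.9/cos55.9° = 3.389 m; N'_6 = 62·cos55.9° − 6·3.389 = 14.4; c'Δl = 29.82; W sinα = 51.3
Σc'Δl = 133.9 kN/m; ΣN' = 720.3 kN/m; ΣW sinα = 375.9 kN/m
Resisting = 133.9 + 720.3·tan24.4° = 133.9 + 326.8 = 460.6 kN/m
FS = 460.6 / 375.9 = 1.225

FS = 1.23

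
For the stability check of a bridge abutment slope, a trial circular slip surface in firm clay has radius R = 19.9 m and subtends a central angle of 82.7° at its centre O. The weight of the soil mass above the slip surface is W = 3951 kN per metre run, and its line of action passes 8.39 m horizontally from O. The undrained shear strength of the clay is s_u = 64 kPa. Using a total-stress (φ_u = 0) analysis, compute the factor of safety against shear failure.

FS = 1.10

Taking moments about the centre O, the resisting moment is provided by the undrained shear strength acting along the arc:
Arc length L_a = R·θ = 19.9·(82.7°·π/180) = 19.9·1.4434 = 28.72 m
M_R = s_u·L_a·R = 64·28.72·19.9 = 36582.1 kN·m/m
M_D = W·d = 3951·8.39 = 33148.9 kN·m/m
FS = M_R / M_D = 36582.1 / 33148.9 = 1.104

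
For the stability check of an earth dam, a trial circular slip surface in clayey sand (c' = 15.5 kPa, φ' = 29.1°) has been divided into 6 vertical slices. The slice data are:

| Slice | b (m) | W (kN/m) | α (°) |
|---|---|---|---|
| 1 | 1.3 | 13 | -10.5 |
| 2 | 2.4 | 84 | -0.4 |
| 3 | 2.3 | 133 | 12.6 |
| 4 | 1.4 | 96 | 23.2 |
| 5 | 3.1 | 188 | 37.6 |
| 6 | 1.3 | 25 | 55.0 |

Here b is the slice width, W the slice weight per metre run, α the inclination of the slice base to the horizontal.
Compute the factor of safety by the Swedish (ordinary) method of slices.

Ordinary method of slices: FS = Σ[c'·Δl_i + (W_i cosα_i)·tanφ'] / Σ W_i sinα_i, with Δl_i = b_i / cosα_i.
Slice 1: Δl = 1.3/cos(-10.5°) = 1.322 m; N'_1 = 13·cos(-10.5°) = 12.8; c'Δl = 20.49; W sinα = -2.4
Slice 2: Δl = 2.4/cos(-0.4°) = 2.400 m; N'_2 = 84·cos(-0.4°) = 84.0; c'Δl = 37.20; W sinα = -0.6
Slice 3: Δl = 2.3/cos12.6° = 2.357 m; N'_3 = 133·cos12.6° = 129.8; c'Δl = 36.53; W sinα = 29.0
Slice 4: Δl = 1.4/cos23.2° = 1.523 m; N'_4 = 96·cos23.2° = 88.2; c'Δl = 23.61; W sinα = 37.8
Slice 5: Δl = 3.1/cos37.6° = 3.913 m; N'_5 = 188·cos37.6° = 149.0; c'Δl = 60.65; W sinα = 114.7
Slice 6: Δl = 1.3/cos55.0° = 2.266 m; N'_6 = 25·cos55.0° = 14.3; c'Δl = 35.13; W sinα = 20.5
Σc'Δl = 213.6 kN/m; ΣN' = 478.1 kN/m; ΣW sinα = 199.1 kN/m
Resisting = 213.6 + 478.1·tan29.1° = 213.6 + 266.1 = 479.7 kN/m
FS = 479.7 / 199.1 = 2.410

FS = 2.41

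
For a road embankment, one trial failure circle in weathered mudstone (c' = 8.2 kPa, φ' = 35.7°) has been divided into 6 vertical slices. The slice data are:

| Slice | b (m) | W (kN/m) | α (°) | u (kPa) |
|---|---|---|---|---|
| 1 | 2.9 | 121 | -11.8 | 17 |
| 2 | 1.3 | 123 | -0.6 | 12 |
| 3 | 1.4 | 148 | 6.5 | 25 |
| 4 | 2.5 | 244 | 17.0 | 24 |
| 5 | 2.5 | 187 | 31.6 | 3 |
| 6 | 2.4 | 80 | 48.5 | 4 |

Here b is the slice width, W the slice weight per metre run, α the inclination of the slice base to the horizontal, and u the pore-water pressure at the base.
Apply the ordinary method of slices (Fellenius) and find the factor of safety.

Ordinary method of slices: FS = Σ[c'·Δl_i + (W_i cosα_i − u_i·Δl_i)·tanφ'] / Σ W_i sinα_i, with Δl_i = b_i / cosα_i.
Slice 1: Δl = 2.9/cos(-11.8°) = 2.963 m; N'_1 = 121·cos(-11.8°) − 17·2.963 = 68.1; c'Δl = 24.29; W sinα = -24.7
Slice 2: Δl = 1.3/cos(-0.6°) = 1.300 m; N'_2 = 123·cos(-0.6°) − 12·1.300 = 107.4; c'Δl = 10.66; W sinα = -1.3
Slice 3: Δl = 1.4/cos6.5° = 1.409 m; N'_3 = 148·cos6.5° − 25·1.409 = 111.8; c'Δl = 11.55; W sinα = 16.8
Slice 4: Δl = 2.5/cos17.0° = 2.614 m; N'_4 = 244·cos17.0° − 24·2.614 = 170.6; c'Δl = 21.44; W sinα = 71.3
Slice 5: Δl = 2.5/cos31.6° = 2.935 m; N'_5 = 187·cos31.6° − 3·2.935 = 150.5; c'Δl = 24.07; W sinα = 98.0
Slice 6: Δl = 2.4/cos48.5° = 3.622 m; N'_6 = 80·cos48.5° − 4·3.622 = 38.5; c'Δl = 29.70; W sinα = 59.9
Σc'Δl = 121.7 kN/m; ΣN' = 646.9 kN/m; ΣW sinα = 220.0 kN/m
Resisting = 121.7 + 646.9·tan35.7° = 121.7 + 464.8 = 586.5 kN/m
FS = 586.5 / 220.0 = 2.667

FS = 2.67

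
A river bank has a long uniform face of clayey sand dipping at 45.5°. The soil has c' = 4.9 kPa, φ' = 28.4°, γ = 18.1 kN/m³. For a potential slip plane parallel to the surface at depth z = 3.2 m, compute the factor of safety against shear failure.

For an infinite slope with a slip plane parallel to the surface (no pore pressure): FS = [c' + γz cos²β tanφ'] / [γz sinβ cosβ].
γz = 18.1·3.2 = 57.92 kN/m²
Numerator = 4.9 + 57.92·cos²45.5°·tan28.4° = 4.9 + 57.92·0.4913·0.5407 = 20.285 kPa
Denominator = 57.92·sin45.5°·cos45.5° = 57.92·0.7133·0.7009 = 28.956 kPa
FS = 20.285 / 28.956 = 0.701

FS = 0.70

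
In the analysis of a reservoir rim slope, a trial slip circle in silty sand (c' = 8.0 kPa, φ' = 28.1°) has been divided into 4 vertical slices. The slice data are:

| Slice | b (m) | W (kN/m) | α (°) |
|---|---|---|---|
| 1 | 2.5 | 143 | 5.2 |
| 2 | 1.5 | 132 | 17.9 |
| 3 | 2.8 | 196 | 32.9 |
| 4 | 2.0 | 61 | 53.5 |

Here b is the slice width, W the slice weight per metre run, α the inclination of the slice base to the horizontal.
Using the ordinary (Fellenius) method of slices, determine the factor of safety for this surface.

FS = 1.61

Ordinary method of slices: FS = Σ[c'·Δl_i + (W_i cosα_i)·tanφ'] / Σ W_i sinα_i, with Δl_i = b_i / cosα_i.
Slice 1: Δl = 2.5/cos5.2° = 2.510 m; N'_1 = 143·cos5.2° = 142.4; c'Δl = 20.08; W sinα = 13.0
Slice 2: Δl = 1.5/cos17.9° = 1.576 m; N'_2 = 132·cos17.9° = 125.6; c'Δl = 12.61; W sinα = 40.6
Slice 3: Δl = 2.8/cos32.9° = 3.335 m; N'_3 = 196·cos32.9° = 164.6; c'Δl = 26.68; W sinα = 106.5
Slice 4: Δl = 2.0/cos53.5° = 3.362 m; N'_4 = 61·cos53.5° = 36.3; c'Δl = 26.90; W sinα = 49.0
Σc'Δl = 86.3 kN/m; ΣN' = 468.9 kN/m; ΣW sinα = 209.0 kN/m
Resisting = 86.3 + 468.9·tan28.1° = 86.3 + 250.4 = 336.6 kN/m
FS = 336.6 / 209.0 = 1.610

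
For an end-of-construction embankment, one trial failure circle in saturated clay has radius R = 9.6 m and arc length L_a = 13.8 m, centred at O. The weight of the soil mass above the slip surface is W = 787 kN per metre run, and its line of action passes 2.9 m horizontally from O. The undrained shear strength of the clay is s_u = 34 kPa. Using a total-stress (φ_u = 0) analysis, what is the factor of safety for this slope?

FS = 1.97

Taking moments about the centre O, the resisting moment is provided by the undrained shear strength acting along the arc:
M_R = s_u·L_a·R = 34·13.80·9.6 = 4504.3 kN·m/m
M_D = W·d = 787·2.9 = 2282.3 kN·m/m
FS = M_R / M_D = 4504.3 / 2282.3 = 1.974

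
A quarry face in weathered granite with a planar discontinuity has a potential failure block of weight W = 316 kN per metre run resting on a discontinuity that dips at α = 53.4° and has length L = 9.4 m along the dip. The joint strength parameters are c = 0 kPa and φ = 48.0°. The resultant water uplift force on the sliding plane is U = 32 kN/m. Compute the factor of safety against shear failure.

Resolving the block weight along and normal to the plane and applying the Mohr–Coulomb strength on the joint:
N' = W cosα − U = 316·cos53.4° − 32 = 156.4 kN/m
Driving force T = W sinα = 316·sin53.4° = 253.7 kN/m
Resisting force R = c·L + N'·tanφ = 0·9.4 + 156.4·tan48.0° = 0.0 + 173.7 = 173.7 kN/m
FS = R / T = 173.7 / 253.7 = 0.685

FS = 0.68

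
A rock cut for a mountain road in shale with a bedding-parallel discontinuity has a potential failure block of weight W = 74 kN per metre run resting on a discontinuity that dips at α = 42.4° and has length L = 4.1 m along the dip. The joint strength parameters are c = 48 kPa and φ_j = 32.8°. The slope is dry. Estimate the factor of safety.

Resolving the block weight along and normal to the plane and applying the Mohr–Coulomb strength on the joint:
N' = W cosα = 74·cos42.4° = 54.6 kN/m
Driving force T = W sinα = 74·sin42.4° = 49.9 kN/m
Resisting force R = c·L + N'·tanφ_j = 48·4.1 + 54.6·tan32.8° = 196.8 + 35.2 = 232.0 kN/m
FS = R / T = 232.0 / 49.9 = 4.650

FS = 4.65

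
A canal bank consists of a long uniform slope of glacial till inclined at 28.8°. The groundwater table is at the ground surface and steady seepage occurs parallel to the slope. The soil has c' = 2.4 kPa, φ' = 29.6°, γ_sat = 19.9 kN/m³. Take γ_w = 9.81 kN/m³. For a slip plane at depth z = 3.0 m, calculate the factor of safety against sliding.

With seepage parallel to the slope and the water table at the surface, the effective normal stress on the slip plane uses the buoyant unit weight γ' = γ_sat − γ_w while the driving shear stress uses γ_sat:
FS = [c' + γ' z cos²β tanφ'] / [γ_sat z sinβ cosβ]
γ' = 19.9 − 9.81 = 10.09 kN/m³
Numerator = 2.4 + 10.09·3.0·cos²28.8°·tan29.6° = 2.4 + 10.09·3.0·0.7679·0.5681 = 15.605 kPa
Denominator = 19.9·3.0·sin28.8°·cos28.8° = 19.9·3.0·0.4818·0.8763 = 25.203 kPa
FS = 15.605 / 25.203 = 0.619

FS = 0.62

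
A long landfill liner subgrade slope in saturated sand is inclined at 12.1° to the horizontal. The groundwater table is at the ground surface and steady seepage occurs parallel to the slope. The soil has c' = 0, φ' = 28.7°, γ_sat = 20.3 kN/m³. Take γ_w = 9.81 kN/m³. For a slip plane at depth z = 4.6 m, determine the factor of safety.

FS = 1.32

With seepage parallel to the slope and the water table at the surface, the effective normal stress on the slip plane uses the buoyant unit weight γ' = γ_sat − γ_w while the driving shear stress uses γ_sat:
FS = [c' + γ' z cos²β tanφ'] / [γ_sat z sinβ cosβ]
(For c' = 0 this reduces to FS = (γ'/γ_sat)·tanφ'/tanβ.)
γ' = 20.3 − 9.81 = 10.49 kN/m³
Numerator = 0.0 + 10.49·4.6·cos²12.1°·tan28.7° = 0.0 + 10.49·4.6·0.9561·0.5475 = 25.257 kPa
Denominator = 20.3·4.6·sin12.1°·cos12.1° = 20.3·4.6·0.2096·0.9778 = 19.139 kPa
FS = 25.257 / 19.139 = 1.320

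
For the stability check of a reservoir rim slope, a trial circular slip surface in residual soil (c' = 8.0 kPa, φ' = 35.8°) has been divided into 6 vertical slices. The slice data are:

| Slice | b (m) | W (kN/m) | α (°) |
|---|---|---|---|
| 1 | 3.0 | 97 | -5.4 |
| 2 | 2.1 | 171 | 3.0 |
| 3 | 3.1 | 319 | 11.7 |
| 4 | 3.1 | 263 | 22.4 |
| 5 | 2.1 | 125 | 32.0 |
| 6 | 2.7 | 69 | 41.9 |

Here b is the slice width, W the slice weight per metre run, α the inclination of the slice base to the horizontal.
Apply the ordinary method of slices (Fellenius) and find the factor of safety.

FS = 3.06

Ordinary method of slices: FS = Σ[c'·Δl_i + (W_i cosα_i)·tanφ'] / Σ W_i sinα_i, with Δl_i = b_i / cosα_i.
Slice 1: Δl = 3.0/cos(-5.4°) = 3.013 m; N'_1 = 97·cos(-5.4°) = 96.6; c'Δl = 24.11; W sinα = -9.1
Slice 2: Δl = 2.1/cos3.0° = 2.103 m; N'_2 = 171·cos3.0° = 170.8; c'Δl = 16.82; W sinα = 8.9
Slice 3: Δl = 3.1/cos11.7° = 3.166 m; N'_3 = 319·cos11.7° = 312.4; c'Δl = 25.33; W sinα = 64.7
Slice 4: Δl = 3.1/cos22.4° = 3.353 m; N'_4 = 263·cos22.4° = 243.2; c'Δl = 26.82; W sinα = 100.2
Slice 5: Δl = 2.1/cos32.0° = 2.476 m; N'_5 = 125·cos32.0° = 106.0; c'Δl = 19.81; W sinα = 66.2
Slice 6: Δl = 2.7/cos41.9° = 3.628 m; N'_6 = 69·cos41.9° = 51.4; c'Δl = 29.02; W sinα = 46.1
Σc'Δl = 141.9 kN/m; ΣN' = 980.2 kN/m; ΣW sinα = 277.1 kN/m
Resisting = 141.9 + 980.2·tan35.8° = 141.9 + 707.0 = 848.9 kN/m
FS = 848.9 / 277.1 = 3.064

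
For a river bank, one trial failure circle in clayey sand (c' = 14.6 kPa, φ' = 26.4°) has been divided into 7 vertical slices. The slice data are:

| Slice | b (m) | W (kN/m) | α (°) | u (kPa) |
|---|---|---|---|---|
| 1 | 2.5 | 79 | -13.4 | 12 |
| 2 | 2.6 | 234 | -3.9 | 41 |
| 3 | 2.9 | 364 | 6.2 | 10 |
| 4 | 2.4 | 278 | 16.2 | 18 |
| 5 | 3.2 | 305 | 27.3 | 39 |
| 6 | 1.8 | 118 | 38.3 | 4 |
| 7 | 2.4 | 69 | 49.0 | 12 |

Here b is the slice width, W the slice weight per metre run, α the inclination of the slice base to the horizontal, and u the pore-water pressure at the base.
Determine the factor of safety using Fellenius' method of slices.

FS = 2.19

Ordinary method of slices: FS = Σ[c'·Δl_i + (W_i cosα_i − u_i·Δl_i)·tanφ'] / Σ W_i sinα_i, with Δl_i = b_i / cosα_i.
Slice 1: Δl = 2.5/cos(-13.4°) = 2.570 m; N'_1 = 79·cos(-13.4°) − 12·2.570 = 46.0; c'Δl = 37.52; W sinα = -18.3
Slice 2: Δl = 2.6/cos(-3.9°) = 2.606 m; N'_2 = 234·cos(-3.9°) − 41·2.606 = 126.6; c'Δl = 38.05; W sinα = -15.9
Slice 3: Δl = 2.9/cos6.2° = 2.917 m; N'_3 = 364·cos6.2° − 10·2.917 = 332.7; c'Δl = 42.59; W sinα = 39.3
Slice 4: Δl = 2.4/cos16.2° = 2.499 m; N'_4 = 278·cos16.2° − 18·2.499 = 222.0; c'Δl = 36.49; W sinα = 77.6
Slice 5: Δl = 3.2/cos27.3° = 3.601 m; N'_5 = 305·cos27.3° − 39·3.601 = 130.6; c'Δl = 52.58; W sinα = 139.9
Slice 6: Δl = 1.8/cos38.3° = 2.294 m; N'_6 = 118·cos38.3° − 4·2.294 = 83.4; c'Δl = 33.49; W sinα = 73.1
Slice 7: Δl = 2.4/cos49.0° = 3.658 m; N'_7 = 69·cos49.0° − 12·3.658 = 1.4; c'Δl = 53.41; W sinα = 52.1
Σc'Δl = 294.1 kN/m; ΣN' = 942.7 kN/m; ΣW sinα = 347.7 kN/m
Resisting = 294.1 + 942.7·tan26.4° = 294.1 + 468.0 = 762.1 kN/m
FS = 762.1 / 347.7 = 2.191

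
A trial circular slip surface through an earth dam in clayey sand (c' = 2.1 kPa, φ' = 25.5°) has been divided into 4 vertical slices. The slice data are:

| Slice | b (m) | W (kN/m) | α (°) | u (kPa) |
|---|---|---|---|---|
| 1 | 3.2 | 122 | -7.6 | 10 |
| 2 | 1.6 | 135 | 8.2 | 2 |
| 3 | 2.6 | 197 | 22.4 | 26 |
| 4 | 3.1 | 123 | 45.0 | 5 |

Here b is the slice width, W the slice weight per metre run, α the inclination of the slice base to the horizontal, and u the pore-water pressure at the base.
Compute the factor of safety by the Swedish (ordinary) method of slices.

Ordinary method of slices: FS = Σ[c'·Δl_i + (W_i cosα_i − u_i·Δl_i)·tanφ'] / Σ W_i sinα_i, with Δl_i = b_i / cosα_i.
Slice 1: Δl = 3.2/cos(-7.6°) = 3.228 m; N'_1 = 122·cos(-7.6°) − 10·3.228 = 88.6; c'Δl = 6.78; W sinα = -16.1
Slice 2: Δl = 1.6/cos8.2° = 1.617 m; N'_2 = 135·cos8.2° − 2·1.617 = 130.4; c'Δl = 3.39; W sinα = 19.3
Slice 3: Δl = 2.6/cos22.4° = 2.812 m; N'_3 = 197·cos22.4° − 26·2.812 = 109.0; c'Δl = 5.91; W sinα = 75.1
Slice 4: Δl = 3.1/cos45.0° = 4.384 m; N'_4 = 123·cos45.0° − 5·4.384 = 65.1; c'Δl = 9.21; W sinα = 87.0
Σc'Δl = 25.3 kN/m; ΣN' = 393.1 kN/m; ΣW sinα = 165.2 kN/m
Resisting = 25.3 + 393.1·tan25.5° = 25.3 + 187.5 = 212.8 kN/m
FS = 212.8 / 165.2 = 1.288

FS = 1.29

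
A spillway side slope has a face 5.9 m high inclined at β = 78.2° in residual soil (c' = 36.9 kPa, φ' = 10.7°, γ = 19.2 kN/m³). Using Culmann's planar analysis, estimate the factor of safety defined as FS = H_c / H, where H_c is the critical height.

H_c = (4c'/γ) · sinβ cosφ' / [1 − cos(β − φ')]
    = (4·36.9/19.2) · sin78.2°·cos10.7° / [1 − cos67.5°]
    = 7.688 · 0.9618 / 0.6173 = 11.98 m
FS = H_c / H = 11.98 / 5.9 = 2.030

FS = 2.03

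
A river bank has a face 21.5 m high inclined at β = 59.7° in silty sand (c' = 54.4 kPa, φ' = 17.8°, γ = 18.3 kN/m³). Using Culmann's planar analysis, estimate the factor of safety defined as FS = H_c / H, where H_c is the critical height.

FS = 1.78

H_c = (4c'/γ) · sinβ cosφ' / [1 − cos(β − φ')]
    = (4·54.4/18.3) · sin59.7°·cos17.8° / [1 − cos41.9°]
    = 11.891 · 0.8221 / 0.2557 = 38.23 m
FS = H_c / H = 38.23 / 21.5 = 1.778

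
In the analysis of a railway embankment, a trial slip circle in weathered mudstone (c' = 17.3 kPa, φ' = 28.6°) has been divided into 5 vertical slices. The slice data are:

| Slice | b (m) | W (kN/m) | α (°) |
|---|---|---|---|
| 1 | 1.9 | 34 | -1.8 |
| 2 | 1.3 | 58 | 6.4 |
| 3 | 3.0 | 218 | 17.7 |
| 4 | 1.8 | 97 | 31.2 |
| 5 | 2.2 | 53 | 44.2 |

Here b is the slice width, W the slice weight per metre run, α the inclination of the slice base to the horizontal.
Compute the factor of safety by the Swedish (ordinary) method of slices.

FS = 2.70

Ordinary method of slices: FS = Σ[c'·Δl_i + (W_i cosα_i)·tanφ'] / Σ W_i sinα_i, with Δl_i = b_i / cosα_i.
Slice 1: Δl = 1.9/cos(-1.8°) = 1.901 m; N'_1 = 34·cos(-1.8°) = 34.0; c'Δl = 32.89; W sinα = -1.1
Slice 2: Δl = 1.3/cos6.4° = 1.308 m; N'_2 = 58·cos6.4° = 57.6; c'Δl = 22.63; W sinα = 6.5
Slice 3: Δl = 3.0/cos17.7° = 3.149 m; N'_3 = 218·cos17.7° = 207.7; c'Δl = 54.48; W sinα = 66.3
Slice 4: Δl = 1.8/cos31.2° = 2.104 m; N'_4 = 97·cos31.2° = 83.0; c'Δl = 36.41; W sinα = 50.2
Slice 5: Δl = 2.2/cos44.2° = 3.069 m; N'_5 = 53·cos44.2° = 38.0; c'Δl = 53.09; W sinα = 36.9
Σc'Δl = 199.5 kN/m; ΣN' = 420.3 kN/m; ΣW sinα = 158.9 kN/m
Resisting = 199.5 + 420.3·tan28.6° = 199.5 + 229.1 = 428.6 kN/m
FS = 428.6 / 158.9 = 2.698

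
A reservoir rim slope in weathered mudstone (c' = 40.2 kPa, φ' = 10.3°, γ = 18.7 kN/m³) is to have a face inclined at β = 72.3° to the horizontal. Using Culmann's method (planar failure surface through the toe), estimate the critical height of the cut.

H_c = 15.19 m

Culmann's analysis gives the critical failure plane at α_cr = (β + φ')/2 = (72.3 + 10.3)/2 = 41.3°, and the critical height
H_c = (4c'/γ) · sinβ cosφ' / [1 − cos(β − φ')]
    = (4·40.2/18.7) · sin72.3°·cos10.3° / [1 − cos(62.0°)]
    = 8.599 · 0.9527·0.9839 / [1 − 0.4695]
    = 8.599 · 0.9373 / 0.5305
    = 15.19 m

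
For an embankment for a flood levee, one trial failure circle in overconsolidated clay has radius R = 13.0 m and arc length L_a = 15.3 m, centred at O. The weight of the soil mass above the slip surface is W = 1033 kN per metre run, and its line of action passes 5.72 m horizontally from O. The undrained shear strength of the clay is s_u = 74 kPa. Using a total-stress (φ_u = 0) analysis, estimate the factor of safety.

FS = 2.49

Taking moments about the centre O, the resisting moment is provided by the undrained shear strength acting along the arc:
M_R = s_u·L_a·R = 74·15.30·13.0 = 14718.6 kN·m/m
M_D = W·d = 1033·5.72 = 5908.8 kN·m/m
FS = M_R / M_D = 14718.6 / 5908.8 = 2.491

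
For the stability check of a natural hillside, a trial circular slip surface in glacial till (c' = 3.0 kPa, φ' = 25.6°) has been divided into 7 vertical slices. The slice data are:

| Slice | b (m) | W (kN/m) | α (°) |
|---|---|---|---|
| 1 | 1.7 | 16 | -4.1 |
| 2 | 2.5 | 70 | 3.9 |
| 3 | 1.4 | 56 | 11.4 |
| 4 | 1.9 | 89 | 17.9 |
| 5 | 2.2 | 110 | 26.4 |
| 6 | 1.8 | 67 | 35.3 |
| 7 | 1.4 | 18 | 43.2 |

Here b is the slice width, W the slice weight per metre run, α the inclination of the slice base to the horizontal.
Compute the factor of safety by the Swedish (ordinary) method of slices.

FS = 1.62

Ordinary method of slices: FS = Σ[c'·Δl_i + (W_i cosα_i)·tanφ'] / Σ W_i sinα_i, with Δl_i = b_i / cosα_i.
Slice 1: Δl = 1.7/cos(-4.1°) = 1.704 m; N'_1 = 16·cos(-4.1°) = 16.0; c'Δl = 5.11; W sinα = -1.1
Slice 2: Δl = 2.5/cos3.9° = 2.506 m; N'_2 = 70·cos3.9° = 69.8; c'Δl = 7.52; W sinα = 4.8
Slice 3: Δl = 1.4/cos11.4° = 1.428 m; N'_3 = 56·cos11.4° = 54.9; c'Δl = 4.28; W sinα = 11.1
Slice 4: Δl = 1.9/cos17.9° = 1.997 m; N'_4 = 89·cos17.9° = 84.7; c'Δl = 5.99; W sinα = 27.4
Slice 5: Δl = 2.2/cos26.4° = 2.456 m; N'_5 = 110·cos26.4° = 98.5; c'Δl = 7.37; W sinα = 48.9
Slice 6: Δl = 1.8/cos35.3° = 2.206 m; N'_6 = 67·cos35.3° = 54.7; c'Δl = 6.62; W sinα = 38.7
Slice 7: Δl = 1.4/cos43.2° = 1.921 m; N'_7 = 18·cos43.2° = 13.1; c'Δl = 5.76; W sinα = 12.3
Σc'Δl = 42.7 kN/m; ΣN' = 391.7 kN/m; ΣW sinα = 142.0 kN/m
Resisting = 42.7 + 391.7·tan25.6° = 42.7 + 187.7 = 230.3 kN/m
FS = 230.3 / 142.0 = 1.622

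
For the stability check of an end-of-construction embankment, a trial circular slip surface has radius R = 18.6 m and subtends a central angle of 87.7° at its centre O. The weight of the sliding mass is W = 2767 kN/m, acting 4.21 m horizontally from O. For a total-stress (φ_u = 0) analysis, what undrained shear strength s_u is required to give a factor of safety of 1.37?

s_u = 30.1 kPa

FS = s_u·L_a·R / (W·d), so s_u = FS·W·d / (L_a·R).
Arc length L_a = R·θ = 18.6·(87.7°·π/180) = 18.6·1.5307 = 28.47 m
s_u = 1.37·2767·4.21 / (28.47·18.6) = 15959.2 / 529.54 = 30.14 kPa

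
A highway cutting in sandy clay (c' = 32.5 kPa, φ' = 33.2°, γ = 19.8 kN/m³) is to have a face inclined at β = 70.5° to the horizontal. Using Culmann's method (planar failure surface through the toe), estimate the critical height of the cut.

H_c = 25.32 m

Culmann's analysis gives the critical failure plane at α_cr = (β + φ')/2 = (70.5 + 33.2)/2 = 51.9°, and the critical height
H_c = (4c'/γ) · sinβ cosφ' / [1 − cos(β − φ')]
    = (4·32.5/19.8) · sin70.5°·cos33.2° / [1 − cos(37.3°)]
    = 6.566 · 0.9426·0.8368 / [1 − 0.7955]
    = 6.566 · 0.7888 / 0.2045
    = 25.32 m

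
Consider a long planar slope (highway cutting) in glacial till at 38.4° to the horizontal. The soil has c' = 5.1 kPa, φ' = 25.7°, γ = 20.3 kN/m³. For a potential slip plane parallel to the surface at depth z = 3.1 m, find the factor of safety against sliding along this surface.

FS = 0.77

For an infinite slope with a slip plane parallel to the surface (no pore pressure): FS = [c' + γz cos²β tanφ'] / [γz sinβ cosβ].
γz = 20.3·3.1 = 62.93 kN/m²
Numerator = 5.1 + 62.93·cos²38.4°·tan25.7° = 5.1 + 62.93·0.6142·0.4813 = 23.701 kPa
Denominator = 62.93·sin38.4°·cos38.4° = 62.93·0.6211·0.7837 = 30.634 kPa
FS = 23.701 / 30.634 = 0.774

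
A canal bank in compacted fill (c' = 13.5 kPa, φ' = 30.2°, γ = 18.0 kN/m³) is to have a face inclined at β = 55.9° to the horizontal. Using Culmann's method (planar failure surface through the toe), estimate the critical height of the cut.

Culmann's analysis gives the critical failure plane at α_cr = (β + φ')/2 = (55.9 + 30.2)/2 = 43.0°, and the critical height
H_c = (4c'/γ) · sinβ cosφ' / [1 − cos(β − φ')]
    = (4·13.5/18.0) · sin55.9°·cos30.2° / [1 − cos(25.7°)]
    = 3.000 · 0.8281·0.8643 / [1 − 0.9011]
    = 3.000 · 0.7157 / 0.0989
    = 21.70 m

H_c = 21.70 m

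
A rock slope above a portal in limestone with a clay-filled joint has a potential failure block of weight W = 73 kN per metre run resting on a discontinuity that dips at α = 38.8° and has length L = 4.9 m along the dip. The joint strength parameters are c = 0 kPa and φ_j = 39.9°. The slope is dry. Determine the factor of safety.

FS = 1.04

Resolving the block weight along and normal to the plane and applying the Mohr–Coulomb strength on the joint:
N' = W cosα = 73·cos38.8° = 56.9 kN/m
Driving force T = W sinα = 73·sin38.8° = 45.7 kN/m
Resisting force R = c·L + N'·tanφ_j = 0·4.9 + 56.9·tan39.9° = 0.0 + 47.6 = 47.6 kN/m
FS = R / T = 47.6 / 45.7 = 1.040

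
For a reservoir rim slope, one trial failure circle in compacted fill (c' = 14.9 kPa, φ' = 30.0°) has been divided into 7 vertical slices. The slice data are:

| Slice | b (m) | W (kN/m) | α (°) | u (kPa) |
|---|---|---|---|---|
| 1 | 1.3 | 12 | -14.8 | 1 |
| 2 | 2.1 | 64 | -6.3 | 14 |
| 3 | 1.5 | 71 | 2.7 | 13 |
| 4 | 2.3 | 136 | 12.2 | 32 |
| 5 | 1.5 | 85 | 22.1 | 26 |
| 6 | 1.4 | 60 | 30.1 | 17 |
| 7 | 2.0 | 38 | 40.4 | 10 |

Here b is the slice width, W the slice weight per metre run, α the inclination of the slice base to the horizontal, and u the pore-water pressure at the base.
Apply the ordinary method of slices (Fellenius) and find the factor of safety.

Ordinary method of slices: FS = Σ[c'·Δl_i + (W_i cosα_i − u_i·Δl_i)·tanφ'] / Σ W_i sinα_i, with Δl_i = b_i / cosα_i.
Slice 1: Δl = 1.3/cos(-14.8°) = 1.345 m; N'_1 = 12·cos(-14.8°) − 1·1.345 = 10.3; c'Δl = 20.03; W sinα = -3.1
Slice 2: Δl = 2.1/cos(-6.3°) = 2.113 m; N'_2 = 64·cos(-6.3°) − 14·2.113 = 34.0; c'Δl = 31.48; W sinα = -7.0
Slice 3: Δl = 1.5/cos2.7° = 1.502 m; N'_3 = 71·cos2.7° − 13·1.502 = 51.4; c'Δl = 22.37; W sinα = 3.3
Slice 4: Δl = 2.3/cos12.2° = 2.353 m; N'_4 = 136·cos12.2° − 32·2.353 = 57.6; c'Δl = 35.06; W sinα = 28.7
Slice 5: Δl = 1.5/cos22.1° = 1.619 m; N'_5 = 85·cos22.1° − 26·1.619 = 36.7; c'Δl = 24.12; W sinα = 32.0
Slice 6: Δl = 1.4/cos30.1° = 1.618 m; N'_6 = 60·cos30.1° − 17·1.618 = 24.4; c'Δl = 24.11; W sinα = 30.1
Slice 7: Δl = 2.0/cos40.4° = 2.626 m; N'_7 = 38·cos40.4° − 10·2.626 = 2.7; c'Δl = 39.13; W sinα = 24.6
Σc'Δl = 196.3 kN/m; ΣN' = 217.1 kN/m; ΣW sinα = 108.7 kN/m
Resisting = 196.3 + 217.1·tan30.0° = 196.3 + 125.3 = 321.6 kN/m
FS = 321.6 / 108.7 = 2.959

FS = 2.96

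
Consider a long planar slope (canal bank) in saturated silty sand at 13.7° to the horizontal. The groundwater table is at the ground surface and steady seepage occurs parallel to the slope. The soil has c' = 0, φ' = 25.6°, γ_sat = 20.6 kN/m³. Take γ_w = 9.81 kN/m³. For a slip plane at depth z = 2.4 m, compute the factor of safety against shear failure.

With seepage parallel to the slope and the water table at the surface, the effective normal stress on the slip plane uses the buoyant unit weight γ' = γ_sat − γ_w while the driving shear stress uses γ_sat:
FS = [c' + γ' z cos²β tanφ'] / [γ_sat z sinβ cosβ]
(For c' = 0 this reduces to FS = (γ'/γ_sat)·tanφ'/tanβ.)
γ' = 20.6 − 9.81 = 10.79 kN/m³
Numerator = 0.0 + 10.79·2.4·cos²13.7°·tan25.6° = 0.0 + 10.79·2.4·0.9439·0.4791 = 11.711 kPa
Denominator = 20.6·2.4·sin13.7°·cos13.7° = 20.6·2.4·0.2368·0.9715 = 11.376 kPa
FS = 11.711 / 11.376 = 1.029

FS = 1.03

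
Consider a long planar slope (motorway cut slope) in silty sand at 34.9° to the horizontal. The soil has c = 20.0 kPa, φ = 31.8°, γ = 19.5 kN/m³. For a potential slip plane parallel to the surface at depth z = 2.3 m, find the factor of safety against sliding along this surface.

For an infinite slope with a slip plane parallel to the surface (no pore pressure): FS = [c + γz cos²β tanφ] / [γz sinβ cosβ].
γz = 19.5·2.3 = 44.85 kN/m²
Numerator = 20.0 + 44.85·cos²34.9°·tan31.8° = 20.0 + 44.85·0.6726·0.6200 = 38.705 kPa
Denominator = 44.85·sin34.9°·cos34.9° = 44.85·0.5721·0.8202 = 21.046 kPa
FS = 38.705 / 21.046 = 1.839

FS = 1.84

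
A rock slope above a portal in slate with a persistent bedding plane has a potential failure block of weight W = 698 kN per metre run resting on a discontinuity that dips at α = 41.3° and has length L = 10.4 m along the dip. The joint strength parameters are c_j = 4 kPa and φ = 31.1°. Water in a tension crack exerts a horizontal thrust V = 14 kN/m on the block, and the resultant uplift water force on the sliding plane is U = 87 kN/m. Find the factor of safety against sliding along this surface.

FS = 0.64

Resolving the block weight along and normal to the plane and applying the Mohr–Coulomb strength on the joint:
N' = W cosα − U − V sinα = 698·cos41.3° − 87 − 14·sin41.3° = 428.1 kN/m
Driving force T = W sinα + V cosα = 698·sin41.3° + 14·cos41.3° = 471.2 kN/m
Resisting force R = c_j·L + N'·tanφ = 4·10.4 + 428.1·tan31.1° = 41.6 + 258.3 = 299.9 kN/m
FS = R / T = 299.9 / 471.2 = 0.636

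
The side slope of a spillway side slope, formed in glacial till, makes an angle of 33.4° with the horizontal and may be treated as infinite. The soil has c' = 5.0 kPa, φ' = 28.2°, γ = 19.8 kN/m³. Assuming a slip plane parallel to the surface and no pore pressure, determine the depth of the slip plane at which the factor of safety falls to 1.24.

Setting FS = 1.24 in FS = [c' + γz cos²β tanφ'] / [γz sinβ cosβ] and solving for z:
z = c' / [γ cosβ (FS·sinβ − cosβ·tanφ')]
  = 5.0 / [19.8·cos33.4°·(1.24·sin33.4° − cos33.4°·tan28.2°)]
  = 5.0 / [19.8·0.8348·(1.24·0.5505 − 0.8348·0.5362)]
  = 5.0 / 3.8838 = 1.287 m

z = 1.29 m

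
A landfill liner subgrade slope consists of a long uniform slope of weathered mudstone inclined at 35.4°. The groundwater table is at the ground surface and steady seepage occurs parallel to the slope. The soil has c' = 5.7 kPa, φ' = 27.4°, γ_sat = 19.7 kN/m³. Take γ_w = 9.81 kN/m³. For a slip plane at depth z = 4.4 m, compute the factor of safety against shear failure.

FS = 0.51

With seepage parallel to the slope and the water table at the surface, the effective normal stress on the slip plane uses the buoyant unit weight γ' = γ_sat − γ_w while the driving shear stress uses γ_sat:
FS = [c' + γ' z cos²β tanφ'] / [γ_sat z sinβ cosβ]
γ' = 19.7 − 9.81 = 9.89 kN/m³
Numerator = 5.7 + 9.89·4.4·cos²35.4°·tan27.4° = 5.7 + 9.89·4.4·0.6644·0.5184 = 20.687 kPa
Denominator = 19.7·4.4·sin35.4°·cos35.4° = 19.7·4.4·0.5793·0.8151 = 40.929 kPa
FS = 20.687 / 40.929 = 0.505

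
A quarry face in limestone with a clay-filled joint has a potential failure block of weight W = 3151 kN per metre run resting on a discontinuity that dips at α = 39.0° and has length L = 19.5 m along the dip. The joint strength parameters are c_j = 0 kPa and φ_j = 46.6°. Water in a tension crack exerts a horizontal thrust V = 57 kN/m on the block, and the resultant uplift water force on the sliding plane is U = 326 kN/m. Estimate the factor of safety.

Resolving the block weight along and normal to the plane and applying the Mohr–Coulomb strength on the joint:
N' = W cosα − U − V sinα = 3151·cos39.0° − 326 − 57·sin39.0° = 2086.9 kN/m
Driving force T = W sinα + V cosα = 3151·sin39.0° + 57·cos39.0° = 2027.3 kN/m
Resisting force R = c_j·L + N'·tanφ_j = 0·19.5 + 2086.9·tan46.6° = 0.0 + 2206.9 = 2206.9 kN/m
FS = R / T = 2206.9 / 2027.3 = 1.089

FS = 1.09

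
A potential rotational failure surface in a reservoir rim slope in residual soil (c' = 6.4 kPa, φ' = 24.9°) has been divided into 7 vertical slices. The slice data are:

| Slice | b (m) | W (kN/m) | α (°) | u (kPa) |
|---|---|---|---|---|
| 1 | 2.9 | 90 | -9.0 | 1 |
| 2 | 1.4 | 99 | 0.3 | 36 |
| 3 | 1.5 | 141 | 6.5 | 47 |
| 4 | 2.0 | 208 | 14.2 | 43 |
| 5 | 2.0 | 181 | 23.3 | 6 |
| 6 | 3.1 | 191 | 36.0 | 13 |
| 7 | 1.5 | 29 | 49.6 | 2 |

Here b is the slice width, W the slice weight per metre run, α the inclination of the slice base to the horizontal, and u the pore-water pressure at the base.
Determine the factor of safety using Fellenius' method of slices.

Ordinary method of slices: FS = Σ[c'·Δl_i + (W_i cosα_i − u_i·Δl_i)·tanφ'] / Σ W_i sinα_i, with Δl_i = b_i / cosα_i.
Slice 1: Δl = 2.9/cos(-9.0°) = 2.936 m; N'_1 = 90·cos(-9.0°) − 1·2.936 = 86.0; c'Δl = 18.79; W sinα = -14.1
Slice 2: Δl = 1.4/cos0.3° = 1.400 m; N'_2 = 99·cos0.3° − 36·1.400 = 48.6; c'Δl = 8.96; W sinα = 0.5
Slice 3: Δl = 1.5/cos6.5° = 1.510 m; N'_3 = 141·cos6.5° − 47·1.510 = 69.1; c'Δl = 9.66; W sinα = 16.0
Slice 4: Δl = 2.0/cos14.2° = 2.063 m; N'_4 = 208·cos14.2° − 43·2.063 = 112.9; c'Δl = 13.20; W sinα = 51.0
Slice 5: Δl = 2.0/cos23.3° = 2.178 m; N'_5 = 181·cos23.3° − 6·2.178 = 153.2; c'Δl = 13.94; W sinα = 71.6
Slice 6: Δl = 3.1/cos36.0° = 3.832 m; N'_6 = 191·cos36.0° − 13·3.832 = 104.7; c'Δl = 24.52; W sinα = 112.3
Slice 7: Δl = 1.5/cos49.6° = 2.314 m; N'_7 = 29·cos49.6° − 2·2.314 = 14.2; c'Δl = 14.81; W sinα = 22.1
Σc'Δl = 103.9 kN/m; ΣN' = 588.7 kN/m; ΣW sinα = 259.4 kN/m
Resisting = 103.9 + 588.7·tan24.9° = 103.9 + 273.3 = 377.1 kN/m
FS = 377.1 / 259.4 = 1.454

FS = 1.45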